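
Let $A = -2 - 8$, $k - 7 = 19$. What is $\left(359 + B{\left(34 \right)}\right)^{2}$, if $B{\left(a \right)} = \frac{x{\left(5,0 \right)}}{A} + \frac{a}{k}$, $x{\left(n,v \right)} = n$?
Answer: $\frac{87516025}{676} \approx 1.2946 \cdot 10^{5}$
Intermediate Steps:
$k = 26$ ($k = 7 + 19 = 26$)
$A = -10$
$B{\left(a \right)} = - \frac{1}{2} + \frac{a}{26}$ ($B{\left(a \right)} = \frac{5}{-10} + \frac{a}{26} = 5 \left(- \frac{1}{10}\right) + a \frac{1}{26} = - \frac{1}{2} + \frac{a}{26}$)
$\left(359 + B{\left(34 \right)}\right)^{2} = \left(359 + \left(- \frac{1}{2} + \frac{1}{26} \cdot 34\right)\right)^{2} = \left(359 + \left(- \frac{1}{2} + \frac{17}{13}\right)\right)^{2} = \left(359 + \frac{21}{26}\right)^{2} = \left(\frac{9355}{26}\right)^{2} = \frac{87516025}{676}$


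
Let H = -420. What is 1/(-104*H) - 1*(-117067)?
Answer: 5113486561/43680 ≈ 1.1707e+5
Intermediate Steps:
1/(-104*H) - 1*(-117067) = 1/(-104*(-420)) - 1*(-117067) = 1/43680 + 117067 = 5113486561/43680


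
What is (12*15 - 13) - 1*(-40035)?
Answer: 40202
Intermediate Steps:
(12*15 - 13) - 1*(-40035) = (180 - 13) + 40035 = 167 + 40035 = 40202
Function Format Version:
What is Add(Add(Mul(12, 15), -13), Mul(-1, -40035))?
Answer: 40202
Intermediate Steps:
Add(Add(Mul(12, 15), -13), Mul(-1, -40035)) = Add(Add(180, -13), 40035) = Add(167, 40035) = 40202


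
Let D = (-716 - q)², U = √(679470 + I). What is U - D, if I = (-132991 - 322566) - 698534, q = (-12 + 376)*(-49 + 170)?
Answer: -2003457600 + I*√474621 ≈ -2.0035e+9 + 688.93*I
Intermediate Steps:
q = 44044 (q = 364*121 = 44044)
I = -1154091 (I = -455557 - 698534 = -1154091)
U = I*√474621 (U = √(679470 - 1154091) = √(-474621) = I*√474621 ≈ 688.93*I)
D = 2003457600 (D = (-716 - 1*44044)² = (-716 - 44044)² = (-44760)² = 2003457600)
U - D = I*√474621 - 1*2003457600 = I*√474621 - 2003457600 = -2003457600 + I*√474621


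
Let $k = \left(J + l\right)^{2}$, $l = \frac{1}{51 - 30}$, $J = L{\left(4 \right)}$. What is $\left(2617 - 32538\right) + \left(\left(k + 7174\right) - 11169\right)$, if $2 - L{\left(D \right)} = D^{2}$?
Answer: $- \frac{14871107}{441} \approx -33721.0$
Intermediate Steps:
$L{\left(D \right)} = 2 - D^{2}$
$J = -14$ ($J = 2 - 4^{2} = 2 - 16 = -14$)
$l = \frac{1}{21} \approx 0.047619$
$k = \frac{85849}{441}$ ($k = \left(-14 + \frac{1}{21}\right)^{2} = \left(- \frac{293}{21}\right)^{2} = \frac{85849}{441} \approx 194.67$)
$\left(2617 - 32538\right) + \left(\left(k + 7174\right) - 11169\right) = \left(2617 - 32538\right) + \left(\left(\frac{85849}{441} + 7174\right) - 11169\right) = -29921 + \left(\frac{3249583}{441} - 11169\right) = -29921 - \frac{1675946}{441} = - \frac{14871107}{441}$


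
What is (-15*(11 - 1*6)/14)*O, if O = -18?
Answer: 675/7 ≈ 96.429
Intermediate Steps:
(-15*(11 - 1*6)/14)*O = -15*(11 - 1*6)/14*(-18) = -15*(11 - 6)/14*(-18) = -75/14*(-18) = 675/7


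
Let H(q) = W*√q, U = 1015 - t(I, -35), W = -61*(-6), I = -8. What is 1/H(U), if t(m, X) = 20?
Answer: √995/364170 ≈ 8.6618e-5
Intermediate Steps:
W = 366
U = 995 (U = 1015 - 1*20 = 1015 - 20 = 995)
H(q) = 366*√q
1/H(U) = 1/(366*√995) = √995/364170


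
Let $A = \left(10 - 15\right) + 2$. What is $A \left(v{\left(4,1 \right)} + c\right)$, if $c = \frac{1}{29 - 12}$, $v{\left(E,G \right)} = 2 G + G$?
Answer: $- \frac{156}{17} \approx -9.1765$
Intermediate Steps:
$v{\left(E,G \right)} = 3 G$
$c = \frac{1}{17} \approx 0.058824$
$A = -3$ ($A = -5 + 2 = -3$)
$A \left(v{\left(4,1 \right)} + c\right) = - 3 \left(3 \cdot 1 + \frac{1}{17}\right) = - 3 \left(3 + \frac{1}{17}\right) = \left(-3\right) \frac{52}{17} = - \frac{156}{17}$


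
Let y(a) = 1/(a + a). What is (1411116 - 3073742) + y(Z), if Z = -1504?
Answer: -5001179009/3008 ≈ -1.6626e+6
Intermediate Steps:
y(a) = 1/(2*a)
(1411116 - 3073742) + y(Z) = (1411116 - 3073742) + (½)/(-1504) = -1662626 + (½)*(-1/1504) = -1662626 - 1/3008 = -5001179009/3008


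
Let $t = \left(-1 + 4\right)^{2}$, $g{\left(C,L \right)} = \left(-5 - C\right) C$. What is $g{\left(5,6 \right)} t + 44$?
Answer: $-406$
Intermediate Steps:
$g{\left(C,L \right)} = C \left(-5 - C\right)$
$t = 9$ ($t = 3^{2} = 9$)
$g{\left(5,6 \right)} t + 44 = \left(-1\right) 5 \left(5 + 5\right) 9 + 44 = \left(-1\right) 5 \cdot 10 \cdot 9 + 44 = \left(-50\right) 9 + 44 = -450 + 44 = -406$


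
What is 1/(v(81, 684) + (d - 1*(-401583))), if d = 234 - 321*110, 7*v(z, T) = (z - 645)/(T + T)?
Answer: 798/292472539 ≈ 2.7285e-6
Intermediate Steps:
v(z, T) = (-645 + z)/(14*T) (v(z, T) = ((z - 645)/(T + T))/7 = ((-645 + z)/((2*T)))/7 = ((-645 + z)*(1/(2*T)))/7 = ((-645 + z)/(2*T))/7 = (-645 + z)/(14*T))
d = -35076 (d = 234 - 35310 = -35076)
1/(v(81, 684) + (d - 1*(-401583))) = 1/((1/14)*(-645 + 81)/684 + (-35076 - 1*(-401583))) = 1/((1/14)*(1/684)*(-564) + (-35076 + 401583)) = 1/(-47/798 + 366507) = 1/(292472539/798) = 798/292472539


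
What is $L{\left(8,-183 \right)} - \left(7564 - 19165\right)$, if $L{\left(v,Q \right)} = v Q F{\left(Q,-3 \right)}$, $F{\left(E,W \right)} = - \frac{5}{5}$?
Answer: $13065$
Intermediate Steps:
$F{\left(E,W \right)} = -1$ ($F{\left(E,W \right)} = \left(-5\right) \frac{1}{5} = -1$)
$L{\left(v,Q \right)} = - Q v$ ($L{\left(v,Q \right)} = v Q \left(-1\right) = Q v \left(-1\right) = - Q v$)
$L{\left(8,-183 \right)} - \left(7564 - 19165\right) = \left(-1\right) \left(-183\right) 8 - \left(7564 - 19165\right) = 1464 - \left(7564 - 19165\right) = 1464 - -11601 = 1464 + 11601 = 13065$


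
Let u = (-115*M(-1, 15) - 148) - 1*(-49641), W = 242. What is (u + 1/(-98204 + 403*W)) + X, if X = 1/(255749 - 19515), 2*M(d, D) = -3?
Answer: 3977378309675/80083326 ≈ 49666.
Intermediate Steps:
M(d, D) = -3/2 (M(d, D) = (½)*(-3) = -3/2)
X = 1/236234 ≈ 4.2331e-6
u = 99331/2 (u = (-115*(-3/2) - 148) - 1*(-49641) = (345/2 - 148) + 49641 = 49/2 + 49641 = 99331/2 ≈ 49666.)
(u + 1/(-98204 + 403*W)) + X = (99331/2 + 1/(-98204 + 403*242)) + 1/236234 = (99331/2 + 1/(-98204 + 97526)) + 1/236234 = (99331/2 + 1/(-678)) + 1/236234 = (99331/2 - 1/678) + 1/236234 = 16836604/339 + 1/236234 = 3977378309675/80083326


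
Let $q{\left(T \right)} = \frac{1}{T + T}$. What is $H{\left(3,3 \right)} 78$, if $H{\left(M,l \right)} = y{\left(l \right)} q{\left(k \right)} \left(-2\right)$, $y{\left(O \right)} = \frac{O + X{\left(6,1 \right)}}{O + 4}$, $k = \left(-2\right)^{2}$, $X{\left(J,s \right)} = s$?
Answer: $- \frac{78}{7} \approx -11.143$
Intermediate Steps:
$k = 4$
$q{\left(T \right)} = \frac{1}{2 T}$
$y{\left(O \right)} = \frac{1 + O}{4 + O}$ ($y{\left(O \right)} = \frac{O + 1}{O + 4} = \frac{1 + O}{4 + O}$)
$H{\left(M,l \right)} = - \frac{1 + l}{4 \left(4 + l\right)}$ ($H{\left(M,l \right)} = \frac{1 + l}{4 + l} \frac{1}{2 \cdot 4} \left(-2\right) = \frac{1 + l}{4 + l} \frac{1}{2} \cdot \frac{1}{4} \left(-2\right) = \frac{1 + l}{4 + l} \frac{1}{8} \left(-2\right) = \frac{1 + l}{8 \left(4 + l\right)} \left(-2\right) = - \frac{1 + l}{4 \left(4 + l\right)}$)
$H{\left(3,3 \right)} 78 = \frac{-1 - 3}{4 \left(4 + 3\right)} 78 = \frac{-1 - 3}{4 \cdot 7} \cdot 78 = \frac{1}{4} \cdot \frac{1}{7} \left(-4\right) 78 = \left(- \frac{1}{7}\right) 78 = - \frac{78}{7}$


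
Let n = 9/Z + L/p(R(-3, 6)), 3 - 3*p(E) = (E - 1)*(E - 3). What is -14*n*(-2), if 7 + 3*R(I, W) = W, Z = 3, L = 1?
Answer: 336/13 ≈ 25.846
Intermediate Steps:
R(I, W) = -7/3 + W/3
p(E) = 1 - (-1 + E)*(-3 + E)/3 (p(E) = 1 - (E - 1)*(E - 3)/3 = 1 - (-1 + E)*(-3 + E)/3)
n = 12/13 (n = 9/3 + 1/((-7/3 + (1/3)*6)*(4 - (-7/3 + (1/3)*6))/3) = 9*(1/3) + 1/((-7/3 + 2)*(4 - (-7/3 + 2))/3) = 3 + 1/((1/3)*(-1/3)*(4 - 1*(-1/3))) = 3 + 1/((1/3)*(-1/3)*(4 + 1/3)) = 3 + 1/((1/3)*(-1/3)*(13/3)) = 3 + 1/(-13/27) = 3 + 1*(-27/13) = 3 - 27/13 = 12/13 ≈ 0.92308)
-14*n*(-2) = -14*12/13*(-2) = -168/13*(-2) = 336/13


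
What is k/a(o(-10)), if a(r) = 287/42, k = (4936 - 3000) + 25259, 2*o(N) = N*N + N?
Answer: 163170/41 ≈ 3979.8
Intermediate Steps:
o(N) = N/2 + N²/2 (o(N) = (N*N + N)/2 = (N² + N)/2 = (N + N²)/2 = N/2 + N²/2)
k = 27195 (k = 1936 + 25259 = 27195)
a(r) = 41/6 (a(r) = 287*(1/42) = 41/6)
k/a(o(-10)) = 27195/(41/6) = 27195*(6/41) = 163170/41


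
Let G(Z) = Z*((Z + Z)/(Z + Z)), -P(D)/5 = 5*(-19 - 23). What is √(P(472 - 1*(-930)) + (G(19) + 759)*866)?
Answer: √674798 ≈ 821.46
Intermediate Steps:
P(D) = 1050 (P(D) = -25*(-19 - 23) = -25*(-42) = -5*(-210) = 1050)
G(Z) = Z (G(Z) = Z*((2*Z)/((2*Z))) = Z*((2*Z)*(1/(2*Z))) = Z*1 = Z)
√(P(472 - 1*(-930)) + (G(19) + 759)*866) = √(1050 + (19 + 759)*866) = √(1050 + 778*866) = √(1050 + 673748) = √674798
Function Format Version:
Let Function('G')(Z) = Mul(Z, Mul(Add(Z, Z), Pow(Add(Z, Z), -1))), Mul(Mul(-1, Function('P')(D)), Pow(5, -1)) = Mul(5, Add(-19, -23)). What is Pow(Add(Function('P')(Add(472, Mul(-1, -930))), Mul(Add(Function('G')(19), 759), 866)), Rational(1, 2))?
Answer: Pow(674798, Rational(1, 2)) ≈ 821.46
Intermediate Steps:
Function('P')(D) = 1050 (Function('P')(D) = Mul(-5, Mul(5, Add(-19, -23))) = Mul(-5, Mul(5, -42)) = Mul(-5, -210) = 1050)
Function('G')(Z) = Z (Function('G')(Z) = Mul(Z, Mul(Mul(2, Z), Pow(Mul(2, Z), -1))) = Mul(Z, Mul(Mul(2, Z), Mul(Rational(1, 2), Pow(Z, -1)))) = Mul(Z, 1) = Z)
Pow(Add(Function('P')(Add(472, Mul(-1, -930))), Mul(Add(Function('G')(19), 759), 866)), Rational(1, 2)) = Pow(Add(1050, Mul(Add(19, 759), 866)), Rational(1, 2)) = Pow(Add(1050, Mul(778, 866)), Rational(1, 2)) = Pow(Add(1050, 673748), Rational(1, 2)) = Pow(674798, Rational(1, 2))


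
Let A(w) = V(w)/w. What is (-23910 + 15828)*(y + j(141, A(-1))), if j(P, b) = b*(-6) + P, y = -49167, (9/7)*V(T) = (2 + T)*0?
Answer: 396228132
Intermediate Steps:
V(T) = 0 (V(T) = 7*((2 + T)*0)/9 = (7/9)*0 = 0)
A(w) = 0 (A(w) = 0/w = 0)
j(P, b) = P - 6*b (j(P, b) = -6*b + P = P - 6*b)
(-23910 + 15828)*(y + j(141, A(-1))) = (-23910 + 15828)*(-49167 + (141 - 6*0)) = -8082*(-49167 + (141 + 0)) = -8082*(-49167 + 141) = -8082*(-49026) = 396228132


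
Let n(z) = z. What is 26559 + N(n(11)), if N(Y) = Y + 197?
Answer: 26767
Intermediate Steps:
N(Y) = 197 + Y
26559 + N(n(11)) = 26559 + (197 + 11) = 26559 + 208 = 26767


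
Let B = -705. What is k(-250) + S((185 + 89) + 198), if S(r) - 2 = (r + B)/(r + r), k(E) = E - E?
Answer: 1655/944 ≈ 1.7532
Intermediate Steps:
k(E) = 0
S(r) = 2 + (-705 + r)/(2*r) (S(r) = 2 + (r - 705)/(r + r) = 2 + (-705 + r)/((2*r)) = 2 + (-705 + r)*(1/(2*r)) = 2 + (-705 + r)/(2*r))
k(-250) + S((185 + 89) + 198) = 0 + 5*(-141 + ((185 + 89) + 198))/(2*((185 + 89) + 198)) = 0 + 5*(-141 + (274 + 198))/(2*(274 + 198)) = 0 + (5/2)*(-141 + 472)/472 = 0 + (5/2)*(1/472)*331 = 0 + 1655/944 = 1655/944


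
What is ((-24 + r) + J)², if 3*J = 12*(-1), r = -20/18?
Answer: 68644/81 ≈ 847.46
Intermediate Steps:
r = -10/9 (r = -20*1/18 = -10/9 ≈ -1.1111)
J = -4 (J = (12*(-1))/3 = (⅓)*(-12) = -4)
((-24 + r) + J)² = ((-24 - 10/9) - 4)² = (-226/9 - 4)² = (-262/9)² = 68644/81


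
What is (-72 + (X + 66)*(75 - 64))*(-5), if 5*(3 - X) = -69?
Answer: -4194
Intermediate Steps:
X = 84/5 (X = 3 - 1/5*(-69) = 3 + 69/5 = 84/5 ≈ 16.800)
(-72 + (X + 66)*(75 - 64))*(-5) = (-72 + (84/5 + 66)*(75 - 64))*(-5) = (-72 + (414/5)*11)*(-5) = (-72 + 4554/5)*(-5) = (4194/5)*(-5) = -4194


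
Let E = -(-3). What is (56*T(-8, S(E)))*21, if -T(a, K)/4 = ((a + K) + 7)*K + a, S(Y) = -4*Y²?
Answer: -6228096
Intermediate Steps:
E = 3 (E = -1*(-3) = 3)
T(a, K) = -4*a - 4*K*(7 + K + a) (T(a, K) = -4*(((a + K) + 7)*K + a) = -4*(((K + a) + 7)*K + a) = -4*((7 + K + a)*K + a) = -4*(K*(7 + K + a) + a) = -4*(a + K*(7 + K + a)) = -4*a - 4*K*(7 + K + a))
(56*T(-8, S(E)))*21 = (56*(-(-112)*3² - 4*(-8) - 4*(-4*3²)² - 4*(-4*3²)*(-8)))*21 = (56*(-(-112)*9 + 32 - 4*(-4*9)² - 4*(-4*9)*(-8)))*21 = (56*(-28*(-36) + 32 - 4*(-36)² - 4*(-36)*(-8)))*21 = (56*(1008 + 32 - 4*1296 - 1152))*21 = (56*(1008 + 32 - 5184 - 1152))*21 = (56*(-5296))*21 = -296576*21 = -6228096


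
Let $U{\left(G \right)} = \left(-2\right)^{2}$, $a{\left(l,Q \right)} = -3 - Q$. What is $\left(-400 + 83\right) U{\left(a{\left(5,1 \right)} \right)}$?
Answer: $-1268$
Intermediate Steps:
$U{\left(G \right)} = 4$
$\left(-400 + 83\right) U{\left(a{\left(5,1 \right)} \right)} = \left(-400 + 83\right) 4 = \left(-317\right) 4 = -1268$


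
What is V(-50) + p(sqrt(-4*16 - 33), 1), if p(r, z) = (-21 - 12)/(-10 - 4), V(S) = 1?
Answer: 47/14 ≈ 3.3571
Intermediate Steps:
p(r, z) = 33/14 (p(r, z) = -33/(-14) = -33*(-1/14) = 33/14)
V(-50) + p(sqrt(-4*16 - 33), 1) = 1 + 33/14 = 47/14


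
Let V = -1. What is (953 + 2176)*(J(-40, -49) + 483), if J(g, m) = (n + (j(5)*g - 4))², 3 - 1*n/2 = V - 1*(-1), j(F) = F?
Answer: 124180623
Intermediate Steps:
n = 6 (n = 6 - 2*(-1 - 1*(-1)) = 6 - 2*(-1 + 1) = 6 - 2*0 = 6 + 0 = 6)
J(g, m) = (2 + 5*g)² (J(g, m) = (6 + (5*g - 4))² = (6 + (-4 + 5*g))² = (2 + 5*g)²)
(953 + 2176)*(J(-40, -49) + 483) = (953 + 2176)*((2 + 5*(-40))² + 483) = 3129*((2 - 200)² + 483) = 3129*((-198)² + 483) = 3129*(39204 + 483) = 3129*39687 = 124180623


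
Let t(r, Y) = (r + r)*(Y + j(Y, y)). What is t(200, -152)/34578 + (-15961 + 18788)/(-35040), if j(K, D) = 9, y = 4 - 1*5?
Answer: -350340001/201935520 ≈ -1.7349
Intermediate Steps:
y = -1 (y = 4 - 5 = -1)
t(r, Y) = 2*r*(9 + Y) (t(r, Y) = (r + r)*(Y + 9) = (2*r)*(9 + Y) = 2*r*(9 + Y))
t(200, -152)/34578 + (-15961 + 18788)/(-35040) = (2*200*(9 - 152))/34578 + (-15961 + 18788)/(-35040) = (2*200*(-143))*(1/34578) + 2827*(-1/35040) = -57200*1/34578 - 2827/35040 = -28600/17289 - 2827/35040 = -350340001/201935520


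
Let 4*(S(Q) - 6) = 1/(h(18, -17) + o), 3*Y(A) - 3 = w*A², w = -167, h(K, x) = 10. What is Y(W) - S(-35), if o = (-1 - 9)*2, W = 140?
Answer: -130928597/120 ≈ -1.0911e+6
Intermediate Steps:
Y(A) = 1 - 167*A²/3 (Y(A) = 1 + (-167*A²)/3 = 1 - 167*A²/3)
o = -20 (o = -10*2 = -20)
S(Q) = 239/40 (S(Q) = 6 + 1/(4*(10 - 20)) = 6 + (¼)/(-10) = 6 + (¼)*(-⅒) = 6 - 1/40 = 239/40)
Y(W) - S(-35) = (1 - 167/3*140²) - 1*239/40 = (1 - 167/3*19600) - 239/40 = (1 - 3273200/3) - 239/40 = -3273197/3 - 239/40 = -130928597/120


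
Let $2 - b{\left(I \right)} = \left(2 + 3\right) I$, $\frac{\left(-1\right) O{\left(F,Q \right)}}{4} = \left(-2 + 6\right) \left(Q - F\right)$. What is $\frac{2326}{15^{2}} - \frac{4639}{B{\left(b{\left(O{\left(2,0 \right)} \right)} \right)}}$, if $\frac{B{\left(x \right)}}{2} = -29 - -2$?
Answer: $\frac{129931}{1350} \approx 96.245$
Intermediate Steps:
$O{\left(F,Q \right)} = - 16 Q + 16 F$ ($O{\left(F,Q \right)} = - 4 \left(-2 + 6\right) \left(Q - F\right) = - 4 \cdot 4 \left(Q - F\right) = - 4 \left(- 4 F + 4 Q\right) = - 16 Q + 16 F$)
$b{\left(I \right)} = 2 - 5 I$ ($b{\left(I \right)} = 2 - \left(2 + 3\right) I = 2 - 5 I$)
$B{\left(x \right)} = -54$ ($B{\left(x \right)} = 2 \left(-29 - -2\right) = 2 \left(-29 + 2\right) = 2 \left(-27\right) = -54$)
$\frac{2326}{15^{2}} - \frac{4639}{B{\left(b{\left(O{\left(2,0 \right)} \right)} \right)}} = \frac{2326}{15^{2}} - \frac{4639}{-54} = \frac{2326}{225} - - \frac{4639}{54} = 2326 \cdot \frac{1}{225} + \frac{4639}{54} = \frac{2326}{225} + \frac{4639}{54} = \frac{129931}{1350}$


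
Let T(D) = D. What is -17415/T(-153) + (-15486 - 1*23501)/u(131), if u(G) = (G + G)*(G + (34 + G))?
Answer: 149400341/1318384 ≈ 113.32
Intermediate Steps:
u(G) = 2*G*(34 + 2*G) (u(G) = (2*G)*(34 + 2*G) = 2*G*(34 + 2*G))
-17415/T(-153) + (-15486 - 1*23501)/u(131) = -17415/(-153) + (-15486 - 1*23501)/((4*131*(17 + 131))) = -17415*(-1/153) + (-15486 - 23501)/((4*131*148)) = 1935/17 - 38987/77552 = 149400341/1318384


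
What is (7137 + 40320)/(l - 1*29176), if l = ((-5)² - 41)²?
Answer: -15819/9640 ≈ -1.6410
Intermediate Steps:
l = 256 (l = (25 - 41)² = (-16)² = 256)
(7137 + 40320)/(l - 1*29176) = (7137 + 40320)/(256 - 1*29176) = 47457/(256 - 29176) = 47457/(-28920) = 47457*(-1/28920) = -15819/9640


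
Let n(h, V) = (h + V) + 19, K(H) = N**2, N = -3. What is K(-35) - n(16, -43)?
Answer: 17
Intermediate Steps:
K(H) = 9 (K(H) = (-3)**2 = 9)
n(h, V) = 19 + V + h (n(h, V) = (V + h) + 19 = 19 + V + h)
K(-35) - n(16, -43) = 9 - (19 - 43 + 16) = 9 - 1*(-8) = 9 + 8 = 17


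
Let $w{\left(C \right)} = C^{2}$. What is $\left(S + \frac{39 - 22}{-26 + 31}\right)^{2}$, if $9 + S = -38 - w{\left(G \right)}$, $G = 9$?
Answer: $\frac{388129}{25} \approx 15525.0$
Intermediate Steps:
$S = -128$ ($S = -9 - 119 = -128$)
$\left(S + \frac{39 - 22}{-26 + 31}\right)^{2} = \left(-128 + \frac{39 - 22}{-26 + 31}\right)^{2} = \left(-128 + \frac{17}{5}\right)^{2} = \left(- \frac{623}{5}\right)^{2} = \frac{388129}{25}$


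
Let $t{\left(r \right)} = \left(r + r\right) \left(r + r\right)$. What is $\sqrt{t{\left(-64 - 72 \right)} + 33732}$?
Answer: $2 \sqrt{26929} \approx 328.2$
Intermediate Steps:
$t{\left(r \right)} = 4 r^{2}$ ($t{\left(r \right)} = 2 r 2 r = 4 r^{2}$)
$\sqrt{t{\left(-64 - 72 \right)} + 33732} = \sqrt{4 \left(-64 - 72\right)^{2} + 33732} = \sqrt{4 \left(-136\right)^{2} + 33732} = \sqrt{4 \cdot 18496 + 33732} = \sqrt{73984 + 33732} = \sqrt{107716} = 2 \sqrt{26929}$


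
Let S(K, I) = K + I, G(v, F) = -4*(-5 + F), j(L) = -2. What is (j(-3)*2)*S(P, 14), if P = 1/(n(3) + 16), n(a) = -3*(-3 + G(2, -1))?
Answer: -2628/47 ≈ -55.915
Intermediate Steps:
G(v, F) = 20 - 4*F
n(a) = -63 (n(a) = -3*(-3 + (20 - 4*(-1))) = -3*(-3 + (20 + 4)) = -3*(-3 + 24) = -3*21 = -63)
P = -1/47 (P = 1/(-63 + 16) = 1/(-47) = -1/47 ≈ -0.021277)
S(K, I) = I + K
(j(-3)*2)*S(P, 14) = (-2*2)*(14 - 1/47) = -4*657/47 = -2628/47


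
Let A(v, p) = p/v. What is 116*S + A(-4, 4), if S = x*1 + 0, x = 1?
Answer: 115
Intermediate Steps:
S = 1 (S = 1*1 + 0 = 1 + 0 = 1)
116*S + A(-4, 4) = 116*1 + 4/(-4) = 116 + 4*(-¼) = 116 - 1 = 115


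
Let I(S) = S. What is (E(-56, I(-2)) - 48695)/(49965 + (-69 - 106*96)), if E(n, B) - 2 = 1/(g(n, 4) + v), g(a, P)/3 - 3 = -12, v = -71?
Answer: -954383/778512 ≈ -1.2259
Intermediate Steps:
g(a, P) = -27 (g(a, P) = 9 + 3*(-12) = 9 - 36 = -27)
E(n, B) = 195/98 (E(n, B) = 2 + 1/(-27 - 71) = 2 + 1/(-98) = 2 - 1/98 = 195/98)
(E(-56, I(-2)) - 48695)/(49965 + (-69 - 106*96)) = (195/98 - 48695)/(49965 + (-69 - 106*96)) = -4771915/(98*(49965 + (-69 - 10176))) = -4771915/(98*(49965 - 10245)) = -4771915/98/39720 = -4771915/98*1/39720 = -954383/778512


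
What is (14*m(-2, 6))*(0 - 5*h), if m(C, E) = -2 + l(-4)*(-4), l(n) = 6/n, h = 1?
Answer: -280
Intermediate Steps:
m(C, E) = 4 (m(C, E) = -2 + (6/(-4))*(-4) = -2 + (6*(-¼))*(-4) = -2 - 3/2*(-4) = -2 + 6 = 4)
(14*m(-2, 6))*(0 - 5*h) = (14*4)*(0 - 5*1) = 56*(0 - 5) = 56*(-5) = -280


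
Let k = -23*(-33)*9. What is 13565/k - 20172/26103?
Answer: 6554311/5403321 ≈ 1.2130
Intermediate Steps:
k = 6831 (k = 759*9 = 6831)
13565/k - 20172/26103 = 13565/6831 - 20172/26103 = 13565*(1/6831) - 20172*1/26103 = 13565/6831 - 6724/8701 = 6554311/5403321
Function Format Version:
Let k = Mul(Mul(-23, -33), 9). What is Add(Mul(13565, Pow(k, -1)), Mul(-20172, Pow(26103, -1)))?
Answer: Rational(6554311, 5403321) ≈ 1.2130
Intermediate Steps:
k = 6831 (k = Mul(759, 9) = 6831)
Add(Mul(13565, Pow(k, -1)), Mul(-20172, Pow(26103, -1))) = Add(Mul(13565, Pow(6831, -1)), Mul(-20172, Pow(26103, -1))) = Add(Mul(13565, Rational(1, 6831)), Mul(-20172, Rational(1, 26103))) = Add(Rational(13565, 6831), Rational(-6724, 8701)) = Rational(6554311, 5403321)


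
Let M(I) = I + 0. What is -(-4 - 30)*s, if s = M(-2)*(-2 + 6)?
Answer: -272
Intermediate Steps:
M(I) = I
s = -8 (s = -2*(-2 + 6) = -2*4 = -8)
-(-4 - 30)*s = -(-4 - 30)*(-8) = -(-34)*(-8) = -1*272 = -272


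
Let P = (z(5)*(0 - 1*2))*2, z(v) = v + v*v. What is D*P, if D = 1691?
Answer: -202920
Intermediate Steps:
z(v) = v + v²
P = -120 (P = ((5*(1 + 5))*(0 - 1*2))*2 = ((5*6)*(0 - 2))*2 = (30*(-2))*2 = -60*2 = -120)
D*P = 1691*(-120) = -202920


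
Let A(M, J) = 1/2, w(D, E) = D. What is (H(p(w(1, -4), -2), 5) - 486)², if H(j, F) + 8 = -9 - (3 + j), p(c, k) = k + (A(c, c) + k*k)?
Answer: 1034289/4 ≈ 2.5857e+5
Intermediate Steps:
A(M, J) = ½
p(c, k) = ½ + k + k² (p(c, k) = k + (½ + k*k) = k + (½ + k²) = ½ + k + k²)
H(j, F) = -20 - j (H(j, F) = -8 + (-9 - (3 + j)) = -8 + (-9 + (-3 - j)) = -8 + (-12 - j) = -20 - j)
(H(p(w(1, -4), -2), 5) - 486)² = ((-20 - (½ - 2 + (-2)²)) - 486)² = ((-20 - (½ - 2 + 4)) - 486)² = ((-20 - 1*5/2) - 486)² = ((-20 - 5/2) - 486)² = (-45/2 - 486)² = (-1017/2)² = 1034289/4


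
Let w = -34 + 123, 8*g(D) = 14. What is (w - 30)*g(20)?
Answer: 413/4 ≈ 103.25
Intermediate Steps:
g(D) = 7/4 (g(D) = (1/8)*14 = 7/4)
w = 89
(w - 30)*g(20) = (89 - 30)*(7/4) = 59*(7/4) = 413/4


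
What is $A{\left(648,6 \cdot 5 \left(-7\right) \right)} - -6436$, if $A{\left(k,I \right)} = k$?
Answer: $7084$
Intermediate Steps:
$A{\left(648,6 \cdot 5 \left(-7\right) \right)} - -6436 = 648 - -6436 = 648 + 6436 = 7084$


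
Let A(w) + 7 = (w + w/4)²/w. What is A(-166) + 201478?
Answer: 1609693/8 ≈ 2.0121e+5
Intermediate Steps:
A(w) = -7 + 25*w/16 (A(w) = -7 + (w + w/4)²/w = -7 + (5*w/4)²/w = -7 + (25*w²/16)/w = -7 + 25*w/16)
A(-166) + 201478 = (-7 + (25/16)*(-166)) + 201478 = (-7 - 2075/8) + 201478 = -2131/8 + 201478 = 1609693/8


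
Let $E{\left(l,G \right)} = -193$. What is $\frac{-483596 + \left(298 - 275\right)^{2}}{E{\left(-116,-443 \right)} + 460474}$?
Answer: $- \frac{483067}{460281} \approx -1.0495$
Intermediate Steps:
$\frac{-483596 + \left(298 - 275\right)^{2}}{E{\left(-116,-443 \right)} + 460474} = \frac{-483596 + \left(298 - 275\right)^{2}}{-193 + 460474} = \frac{-483596 + 23^{2}}{460281} = \left(-483596 + 529\right) \frac{1}{460281} = \left(-483067\right) \frac{1}{460281} = - \frac{483067}{460281}$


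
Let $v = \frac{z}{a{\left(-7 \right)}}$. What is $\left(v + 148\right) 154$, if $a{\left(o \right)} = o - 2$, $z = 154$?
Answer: $\frac{181412}{9} \approx 20157.0$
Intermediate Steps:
$a{\left(o \right)} = -2 + o$ ($a{\left(o \right)} = o - 2 = -2 + o$)
$v = - \frac{154}{9}$ ($v = \frac{154}{-2 - 7} = \frac{154}{-9} = 154 \left(- \frac{1}{9}\right) = - \frac{154}{9} \approx -17.111$)
$\left(v + 148\right) 154 = \left(- \frac{154}{9} + 148\right) 154 = \frac{1178}{9} \cdot 154 = \frac{181412}{9}$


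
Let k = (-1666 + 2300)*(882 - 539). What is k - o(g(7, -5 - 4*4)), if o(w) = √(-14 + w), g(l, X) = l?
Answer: 217462 - I*√7 ≈ 2.1746e+5 - 2.6458*I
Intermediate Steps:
k = 217462 (k = 634*343 = 217462)
k - o(g(7, -5 - 4*4)) = 217462 - √(-14 + 7) = 217462 - √(-7) = 217462 - I*√7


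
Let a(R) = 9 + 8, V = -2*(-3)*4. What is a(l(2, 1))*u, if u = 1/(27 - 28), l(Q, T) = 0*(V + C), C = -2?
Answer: -17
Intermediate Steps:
V = 24 (V = 6*4 = 24)
l(Q, T) = 0 (l(Q, T) = 0*(24 - 2) = 0*22 = 0)
a(R) = 17
u = -1 (u = 1/(-1) = -1)
a(l(2, 1))*u = 17*(-1) = -17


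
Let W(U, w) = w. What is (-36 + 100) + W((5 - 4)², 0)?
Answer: 64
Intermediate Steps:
(-36 + 100) + W((5 - 4)², 0) = (-36 + 100) + 0 = 64 + 0 = 64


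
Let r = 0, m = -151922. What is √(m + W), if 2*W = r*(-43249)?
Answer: I*√151922 ≈ 389.77*I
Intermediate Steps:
W = 0 (W = (0*(-43249))/2 = (½)*0 = 0)
√(m + W) = √(-151922 + 0) = √(-151922) = I*√151922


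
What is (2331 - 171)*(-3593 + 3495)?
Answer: -211680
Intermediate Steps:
(2331 - 171)*(-3593 + 3495) = 2160*(-98) = -211680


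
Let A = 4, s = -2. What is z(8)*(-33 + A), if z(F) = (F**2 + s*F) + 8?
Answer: -1624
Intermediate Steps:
z(F) = 8 + F**2 - 2*F (z(F) = (F**2 - 2*F) + 8 = 8 + F**2 - 2*F)
z(8)*(-33 + A) = (8 + 8**2 - 2*8)*(-33 + 4) = (8 + 64 - 16)*(-29) = 56*(-29) = -1624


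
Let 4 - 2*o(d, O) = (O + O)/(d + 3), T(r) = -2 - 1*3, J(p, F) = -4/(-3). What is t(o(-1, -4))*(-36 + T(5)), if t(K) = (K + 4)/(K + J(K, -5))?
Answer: -123/2 ≈ -61.500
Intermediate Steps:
J(p, F) = 4/3 (J(p, F) = -4*(-⅓) = 4/3)
T(r) = -5 (T(r) = -2 - 3 = -5)
o(d, O) = 2 - O/(3 + d) (o(d, O) = 2 - (O + O)/(2*(d + 3)) = 2 - 2*O/(2*(3 + d)) = 2 - O/(3 + d))
t(K) = (4 + K)/(4/3 + K) (t(K) = (K + 4)/(K + 4/3) = (4 + K)/(4/3 + K))
t(o(-1, -4))*(-36 + T(5)) = (3*(4 + (6 - 1*(-4) + 2*(-1))/(3 - 1))/(4 + 3*((6 - 1*(-4) + 2*(-1))/(3 - 1))))*(-36 - 5) = (3*(4 + (6 + 4 - 2)/2)/(4 + 3*((6 + 4 - 2)/2)))*(-41) = (3*(4 + (½)*8)/(4 + 3*((½)*8)))*(-41) = (3*(4 + 4)/(4 + 3*4))*(-41) = (3*8/(4 + 12))*(-41) = (3*8/16)*(-41) = (3*(1/16)*8)*(-41) = (3/2)*(-41) = -123/2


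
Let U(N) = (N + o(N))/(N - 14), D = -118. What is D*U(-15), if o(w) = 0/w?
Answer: -1770/29 ≈ -61.034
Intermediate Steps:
o(w) = 0
U(N) = N/(-14 + N) (U(N) = (N + 0)/(N - 14) = N/(-14 + N))
D*U(-15) = -(-1770)/(-14 - 15) = -(-1770)/(-29) = -(-1770)*(-1)/29 = -118*15/29 = -1770/29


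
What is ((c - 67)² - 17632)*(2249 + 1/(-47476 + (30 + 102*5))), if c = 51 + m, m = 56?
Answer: -211540362252/5867 ≈ -3.6056e+7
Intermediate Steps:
c = 107 (c = 51 + 56 = 107)
((c - 67)² - 17632)*(2249 + 1/(-47476 + (30 + 102*5))) = ((107 - 67)² - 17632)*(2249 + 1/(-47476 + (30 + 102*5))) = (40² - 17632)*(2249 + 1/(-47476 + (30 + 510))) = (1600 - 17632)*(2249 + 1/(-47476 + 540)) = -16032*(2249 + 1/(-46936)) = -16032*(2249 - 1/46936) = -16032*105559063/46936 = -211540362252/5867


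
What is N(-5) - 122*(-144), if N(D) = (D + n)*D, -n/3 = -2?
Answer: 17563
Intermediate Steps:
n = 6 (n = -3*(-2) = 6)
N(D) = D*(6 + D) (N(D) = (D + 6)*D = (6 + D)*D = D*(6 + D))
N(-5) - 122*(-144) = -5*(6 - 5) - 122*(-144) = -5*1 + 17568 = -5 + 17568 = 17563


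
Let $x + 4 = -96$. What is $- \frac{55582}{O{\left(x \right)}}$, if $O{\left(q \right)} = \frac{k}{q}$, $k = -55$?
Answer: $- \frac{1111640}{11} \approx -1.0106 \cdot 10^{5}$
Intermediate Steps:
$x = -100$ ($x = -4 - 96 = -100$)
$O{\left(q \right)} = - \frac{55}{q}$
$- \frac{55582}{O{\left(x \right)}} = - \frac{55582}{\left(-55\right) \frac{1}{-100}} = - \frac{55582}{\left(-55\right) \left(- \frac{1}{100}\right)} = - \frac{55582}{\frac{11}{20}} = \left(-55582\right) \frac{20}{11} = - \frac{1111640}{11}$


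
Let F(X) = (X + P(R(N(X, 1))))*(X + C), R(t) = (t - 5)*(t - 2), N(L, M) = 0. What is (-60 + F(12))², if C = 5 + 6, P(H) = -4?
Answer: 15376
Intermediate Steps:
R(t) = (-5 + t)*(-2 + t)
C = 11
F(X) = (-4 + X)*(11 + X) (F(X) = (X - 4)*(X + 11) = (-4 + X)*(11 + X))
(-60 + F(12))² = (-60 + (-44 + 12² + 7*12))² = (-60 + (-44 + 144 + 84))² = (-60 + 184)² = 124² = 15376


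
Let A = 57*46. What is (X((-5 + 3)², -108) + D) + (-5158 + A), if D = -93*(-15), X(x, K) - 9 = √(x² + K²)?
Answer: -1132 + 4*√730 ≈ -1023.9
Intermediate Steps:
A = 2622
X(x, K) = 9 + √(K² + x²) (X(x, K) = 9 + √(x² + K²) = 9 + √(K² + x²))
D = 1395
(X((-5 + 3)², -108) + D) + (-5158 + A) = ((9 + √((-108)² + ((-5 + 3)²)²)) + 1395) + (-5158 + 2622) = ((9 + √(11664 + ((-2)²)²)) + 1395) - 2536 = ((9 + √(11664 + 4²)) + 1395) - 2536 = ((9 + √(11664 + 16)) + 1395) - 2536 = ((9 + √11680) + 1395) - 2536 = ((9 + 4*√730) + 1395) - 2536 = (1404 + 4*√730) - 2536 = -1132 + 4*√730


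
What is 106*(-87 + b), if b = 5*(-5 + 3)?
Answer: -10282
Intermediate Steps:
b = -10 (b = 5*(-2) = -10)
106*(-87 + b) = 106*(-87 - 10) = 106*(-97) = -10282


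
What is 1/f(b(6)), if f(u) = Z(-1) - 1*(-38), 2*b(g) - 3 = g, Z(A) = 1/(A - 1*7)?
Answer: 8/303 ≈ 0.026403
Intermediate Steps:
Z(A) = 1/(-7 + A) (Z(A) = 1/(A - 7) = 1/(-7 + A))
b(g) = 3/2 + g/2
f(u) = 303/8 (f(u) = 1/(-7 - 1) - 1*(-38) = 1/(-8) + 38 = -⅛ + 38 = 303/8)
1/f(b(6)) = 1/(303/8) = 8/303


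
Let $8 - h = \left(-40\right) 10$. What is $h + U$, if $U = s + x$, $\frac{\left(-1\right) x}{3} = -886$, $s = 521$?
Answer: $3587$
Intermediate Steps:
$x = 2658$ ($x = \left(-3\right) \left(-886\right) = 2658$)
$h = 408$ ($h = 8 - \left(-40\right) 10 = 8 - -400 = 8 + 400 = 408$)
$U = 3179$ ($U = 521 + 2658 = 3179$)
$h + U = 408 + 3179 = 3587$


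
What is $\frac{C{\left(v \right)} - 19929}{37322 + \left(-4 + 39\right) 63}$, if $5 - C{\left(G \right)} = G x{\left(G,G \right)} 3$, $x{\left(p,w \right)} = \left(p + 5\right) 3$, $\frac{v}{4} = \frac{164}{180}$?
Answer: $- \frac{4546696}{8893575} \approx -0.51123$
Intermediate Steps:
$v = \frac{164}{45}$ ($v = 4 \cdot \frac{164}{180} = 4 \cdot 164 \cdot \frac{1}{180} = 4 \cdot \frac{41}{45} = \frac{164}{45} \approx 3.6444$)
$x{\left(p,w \right)} = 15 + 3 p$ ($x{\left(p,w \right)} = \left(5 + p\right) 3 = 15 + 3 p$)
$C{\left(G \right)} = 5 - 3 G \left(15 + 3 G\right)$ ($C{\left(G \right)} = 5 - G \left(15 + 3 G\right) 3 = 5 - 3 G \left(15 + 3 G\right)$)
$\frac{C{\left(v \right)} - 19929}{37322 + \left(-4 + 39\right) 63} = \frac{\left(5 - \frac{164 \left(5 + \frac{164}{45}\right)}{5}\right) - 19929}{37322 + \left(-4 + 39\right) 63} = \frac{\left(5 - \frac{164}{5} \cdot \frac{389}{45}\right) - 19929}{37322 + 35 \cdot 63} = \frac{\left(5 - \frac{63796}{225}\right) - 19929}{37322 + 2205} = \frac{- \frac{62671}{225} - 19929}{39527} = \left(- \frac{4546696}{225}\right) \frac{1}{39527} = - \frac{4546696}{8893575}$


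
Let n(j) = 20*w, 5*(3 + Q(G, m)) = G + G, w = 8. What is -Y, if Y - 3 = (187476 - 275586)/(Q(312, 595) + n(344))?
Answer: 436323/1409 ≈ 309.67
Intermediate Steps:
Q(G, m) = -3 + 2*G/5 (Q(G, m) = -3 + (G + G)/5 = -3 + (2*G)/5 = -3 + 2*G/5)
n(j) = 160 (n(j) = 20*8 = 160)
Y = -436323/1409 (Y = 3 + (187476 - 275586)/((-3 + (⅖)*312) + 160) = 3 - 88110/((-3 + 624/5) + 160) = 3 - 88110/(609/5 + 160) = 3 - 88110/1409/5 = 3 - 88110*5/1409 = 3 - 440550/1409 = -436323/1409 ≈ -309.67)
-Y = -1*(-436323/1409) = 436323/1409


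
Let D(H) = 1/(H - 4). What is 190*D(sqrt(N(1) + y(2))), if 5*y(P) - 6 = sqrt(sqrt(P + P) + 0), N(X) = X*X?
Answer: -190/(4 - sqrt(11/5 + sqrt(2)/5)) ≈ -78.373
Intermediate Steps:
N(X) = X**2
y(P) = 6/5 + 2**(1/4)*P**(1/4)/5 (y(P) = 6/5 + sqrt(sqrt(P + P) + 0)/5 = 6/5 + sqrt(sqrt(2*P) + 0)/5 = 6/5 + sqrt(sqrt(2)*sqrt(P) + 0)/5 = 6/5 + sqrt(sqrt(2)*sqrt(P))/5 = 6/5 + (2**(1/4)*P**(1/4))/5 = 6/5 + 2**(1/4)*P**(1/4)/5)
D(H) = 1/(-4 + H)
190*D(sqrt(N(1) + y(2))) = 190/(-4 + sqrt(1**2 + (6/5 + 2**(1/4)*2**(1/4)/5))) = 190/(-4 + sqrt(1 + (6/5 + sqrt(2)/5))) = 190/(-4 + sqrt(11/5 + sqrt(2)/5))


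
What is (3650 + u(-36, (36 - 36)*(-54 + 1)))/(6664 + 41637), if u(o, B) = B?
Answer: 3650/48301 ≈ 0.075568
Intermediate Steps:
(3650 + u(-36, (36 - 36)*(-54 + 1)))/(6664 + 41637) = (3650 + (36 - 36)*(-54 + 1))/(6664 + 41637) = (3650 + 0*(-53))/48301 = (3650 + 0)*(1/48301) = 3650*(1/48301) = 3650/48301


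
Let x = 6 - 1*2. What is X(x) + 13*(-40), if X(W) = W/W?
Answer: -519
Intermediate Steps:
x = 4 (x = 6 - 2 = 4)
X(W) = 1
X(x) + 13*(-40) = 1 + 13*(-40) = 1 - 520 = -519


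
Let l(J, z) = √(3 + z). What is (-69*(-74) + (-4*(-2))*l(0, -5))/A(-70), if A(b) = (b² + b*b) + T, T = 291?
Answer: 5106/10091 + 8*I*√2/10091 ≈ 0.506 + 0.0011212*I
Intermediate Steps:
A(b) = 291 + 2*b² (A(b) = (b² + b*b) + 291 = (b² + b²) + 291 = 2*b² + 291 = 291 + 2*b²)
(-69*(-74) + (-4*(-2))*l(0, -5))/A(-70) = (-69*(-74) + (-4*(-2))*√(3 - 5))/(291 + 2*(-70)²) = (5106 + 8*√(-2))/(291 + 2*4900) = (5106 + 8*(I*√2))/(291 + 9800) = (5106 + 8*I*√2)/10091 = (5106 + 8*I*√2)*(1/10091) = 5106/10091 + 8*I*√2/10091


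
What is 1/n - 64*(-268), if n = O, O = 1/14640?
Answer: 31792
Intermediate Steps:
O = 1/14640 ≈ 6.8306e-5
n = 1/14640 ≈ 6.8306e-5
1/n - 64*(-268) = 1/(1/14640) - 64*(-268) = 14640 - 1*(-17152) = 14640 + 17152 = 31792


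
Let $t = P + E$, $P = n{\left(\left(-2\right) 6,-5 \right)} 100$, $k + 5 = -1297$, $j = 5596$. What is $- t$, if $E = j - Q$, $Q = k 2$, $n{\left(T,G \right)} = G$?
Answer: $-7700$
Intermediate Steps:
$k = -1302$ ($k = -5 - 1297 = -1302$)
$P = -500$ ($P = \left(-5\right) 100 = -500$)
$Q = -2604$ ($Q = \left(-1302\right) 2 = -2604$)
$E = 8200$ ($E = 5596 - -2604 = 5596 + 2604 = 8200$)
$t = 7700$ ($t = -500 + 8200 = 7700$)
$- t = \left(-1\right) 7700 = -7700$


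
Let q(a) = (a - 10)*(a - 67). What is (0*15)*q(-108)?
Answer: 0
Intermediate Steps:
q(a) = (-67 + a)*(-10 + a) (q(a) = (-10 + a)*(-67 + a) = (-67 + a)*(-10 + a))
(0*15)*q(-108) = (0*15)*(670 + (-108)² - 77*(-108)) = 0*(670 + 11664 + 8316) = 0*20650 = 0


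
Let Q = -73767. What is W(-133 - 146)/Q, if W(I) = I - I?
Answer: 0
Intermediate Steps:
W(I) = 0
W(-133 - 146)/Q = 0/(-73767) = 0*(-1/73767) = 0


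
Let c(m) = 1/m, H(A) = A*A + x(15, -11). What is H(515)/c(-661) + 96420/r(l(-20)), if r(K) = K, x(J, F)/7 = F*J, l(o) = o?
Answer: -174555091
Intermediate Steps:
x(J, F) = 7*F*J (x(J, F) = 7*(F*J) = 7*F*J)
H(A) = -1155 + A² (H(A) = A*A + 7*(-11)*15 = A² - 1155 = -1155 + A²)
H(515)/c(-661) + 96420/r(l(-20)) = (-1155 + 515²)/(1/(-661)) + 96420/(-20) = (-1155 + 265225)/(-1/661) + 96420*(-1/20) = 264070*(-661) - 4821 = -174550270 - 4821 = -174555091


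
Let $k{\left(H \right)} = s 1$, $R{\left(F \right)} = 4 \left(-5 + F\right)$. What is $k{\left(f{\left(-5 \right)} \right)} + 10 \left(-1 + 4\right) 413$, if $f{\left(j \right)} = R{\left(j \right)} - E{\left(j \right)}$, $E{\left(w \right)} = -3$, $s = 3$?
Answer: $12393$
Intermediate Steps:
$R{\left(F \right)} = -20 + 4 F$
$f{\left(j \right)} = -17 + 4 j$ ($f{\left(j \right)} = \left(-20 + 4 j\right) - -3 = \left(-20 + 4 j\right) + 3 = -17 + 4 j$)
$k{\left(H \right)} = 3$ ($k{\left(H \right)} = 3 \cdot 1 = 3$)
$k{\left(f{\left(-5 \right)} \right)} + 10 \left(-1 + 4\right) 413 = 3 + 10 \left(-1 + 4\right) 413 = 3 + 10 \cdot 3 \cdot 413 = 3 + 30 \cdot 413 = 3 + 12390 = 12393$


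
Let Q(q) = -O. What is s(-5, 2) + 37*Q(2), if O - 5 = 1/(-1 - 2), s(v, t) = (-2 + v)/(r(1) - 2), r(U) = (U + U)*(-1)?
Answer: -2051/12 ≈ -170.92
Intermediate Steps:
r(U) = -2*U (r(U) = (2*U)*(-1) = -2*U)
s(v, t) = ½ - v/4 (s(v, t) = (-2 + v)/(-2*1 - 2) = (-2 + v)/(-2 - 2) = (-2 + v)/(-4) = (-2 + v)*(-¼) = ½ - v/4)
O = 14/3 (O = 5 + 1/(-1 - 2) = 5 + 1/(-3) = 5 - ⅓ = 14/3 ≈ 4.6667)
Q(q) = -14/3 (Q(q) = -1*14/3 = -14/3)
s(-5, 2) + 37*Q(2) = (½ - ¼*(-5)) + 37*(-14/3) = (½ + 5/4) - 518/3 = 7/4 - 518/3 = -2051/12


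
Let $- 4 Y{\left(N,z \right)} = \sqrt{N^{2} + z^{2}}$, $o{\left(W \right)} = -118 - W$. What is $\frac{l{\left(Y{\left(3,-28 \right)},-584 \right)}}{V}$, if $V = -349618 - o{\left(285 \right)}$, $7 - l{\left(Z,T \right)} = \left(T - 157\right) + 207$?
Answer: $- \frac{541}{349215} \approx -0.0015492$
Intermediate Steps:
$Y{\left(N,z \right)} = - \frac{\sqrt{N^{2} + z^{2}}}{4}$
$l{\left(Z,T \right)} = -43 - T$ ($l{\left(Z,T \right)} = 7 - \left(\left(T - 157\right) + 207\right) = 7 - \left(\left(-157 + T\right) + 207\right) = 7 - \left(50 + T\right) = -43 - T$)
$V = -349215$ ($V = -349618 - \left(-118 - 285\right) = -349618 - -403 = -349618 + 403 = -349215$)
$\frac{l{\left(Y{\left(3,-28 \right)},-584 \right)}}{V} = \frac{-43 - -584}{-349215} = \left(-43 + 584\right) \left(- \frac{1}{349215}\right) = 541 \left(- \frac{1}{349215}\right) = - \frac{541}{349215}$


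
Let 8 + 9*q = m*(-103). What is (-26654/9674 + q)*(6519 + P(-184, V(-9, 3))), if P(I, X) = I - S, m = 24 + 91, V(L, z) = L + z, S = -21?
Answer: -5796359648/691 ≈ -8.3884e+6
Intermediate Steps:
m = 115
P(I, X) = 21 + I (P(I, X) = I - 1*(-21) = I + 21 = 21 + I)
q = -1317 (q = -8/9 + (115*(-103))/9 = -8/9 + (1/9)*(-11845) = -8/9 - 11845/9 = -1317)
(-26654/9674 + q)*(6519 + P(-184, V(-9, 3))) = (-26654/9674 - 1317)*(6519 + (21 - 184)) = (-26654*1/9674 - 1317)*(6519 - 163) = (-13327/4837 - 1317)*6356 = -6383656/4837*6356 = -5796359648/691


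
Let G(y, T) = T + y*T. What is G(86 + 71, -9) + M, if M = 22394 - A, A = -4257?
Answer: 25229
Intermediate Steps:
G(y, T) = T + T*y
M = 26651 (M = 22394 - 1*(-4257) = 22394 + 4257 = 26651)
G(86 + 71, -9) + M = -9*(1 + (86 + 71)) + 26651 = -9*(1 + 157) + 26651 = -9*158 + 26651 = -1422 + 26651 = 25229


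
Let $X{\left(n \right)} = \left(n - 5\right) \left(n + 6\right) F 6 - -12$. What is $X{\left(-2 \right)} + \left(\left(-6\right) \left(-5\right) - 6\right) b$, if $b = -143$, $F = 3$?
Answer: $-3924$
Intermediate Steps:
$X{\left(n \right)} = 12 + 18 \left(-5 + n\right) \left(6 + n\right)$ ($X{\left(n \right)} = \left(n - 5\right) \left(n + 6\right) 3 \cdot 6 - -12 = \left(-5 + n\right) \left(6 + n\right) 3 \cdot 6 + 12 = 3 \left(-5 + n\right) \left(6 + n\right) 6 + 12 = 18 \left(-5 + n\right) \left(6 + n\right) + 12 = 12 + 18 \left(-5 + n\right) \left(6 + n\right)$)
$X{\left(-2 \right)} + \left(\left(-6\right) \left(-5\right) - 6\right) b = \left(-528 + 18 \left(-2\right) + 18 \left(-2\right)^{2}\right) + \left(\left(-6\right) \left(-5\right) - 6\right) \left(-143\right) = \left(-528 - 36 + 18 \cdot 4\right) + \left(30 - 6\right) \left(-143\right) = \left(-528 - 36 + 72\right) + 24 \left(-143\right) = -492 - 3432 = -3924$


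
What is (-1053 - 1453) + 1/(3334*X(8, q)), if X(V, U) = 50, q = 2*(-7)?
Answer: -417750199/166700 ≈ -2506.0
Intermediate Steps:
q = -14
(-1053 - 1453) + 1/(3334*X(8, q)) = (-1053 - 1453) + 1/(3334*50) = -2506 + (1/3334)*(1/50) = -2506 + 1/166700 = -417750199/166700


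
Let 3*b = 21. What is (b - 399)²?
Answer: 153664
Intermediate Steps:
b = 7 (b = (⅓)*21 = 7)
(b - 399)² = (7 - 399)² = (-392)² = 153664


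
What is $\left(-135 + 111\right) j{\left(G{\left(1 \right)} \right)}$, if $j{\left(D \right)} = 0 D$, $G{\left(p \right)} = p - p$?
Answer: $0$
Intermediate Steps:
$G{\left(p \right)} = 0$
$j{\left(D \right)} = 0$
$\left(-135 + 111\right) j{\left(G{\left(1 \right)} \right)} = \left(-135 + 111\right) 0 = \left(-24\right) 0 = 0$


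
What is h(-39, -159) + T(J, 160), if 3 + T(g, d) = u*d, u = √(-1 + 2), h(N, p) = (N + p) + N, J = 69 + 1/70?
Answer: -80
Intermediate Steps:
J = 4831/70 (J = 69 + 1/70 = 4831/70 ≈ 69.014)
h(N, p) = p + 2*N
u = 1 (u = √1 = 1)
T(g, d) = -3 + d (T(g, d) = -3 + 1*d = -3 + d)
h(-39, -159) + T(J, 160) = (-159 + 2*(-39)) + (-3 + 160) = (-159 - 78) + 157 = -237 + 157 = -80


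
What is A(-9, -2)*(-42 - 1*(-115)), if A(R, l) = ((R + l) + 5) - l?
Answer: -292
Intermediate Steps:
A(R, l) = 5 + R (A(R, l) = (5 + R + l) - l = 5 + R)
A(-9, -2)*(-42 - 1*(-115)) = (5 - 9)*(-42 - 1*(-115)) = -4*(-42 + 115) = -4*73 = -292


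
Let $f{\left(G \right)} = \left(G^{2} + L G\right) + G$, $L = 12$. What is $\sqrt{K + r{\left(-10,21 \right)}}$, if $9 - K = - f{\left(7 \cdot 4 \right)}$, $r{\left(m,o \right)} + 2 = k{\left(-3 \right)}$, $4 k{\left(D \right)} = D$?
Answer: $\frac{9 \sqrt{57}}{2} \approx 33.974$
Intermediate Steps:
$f{\left(G \right)} = G^{2} + 13 G$ ($f{\left(G \right)} = \left(G^{2} + 12 G\right) + G = G^{2} + 13 G$)
$k{\left(D \right)} = \frac{D}{4}$
$r{\left(m,o \right)} = - \frac{11}{4}$ ($r{\left(m,o \right)} = -2 + \frac{1}{4} \left(-3\right) = -2 - \frac{3}{4} = - \frac{11}{4}$)
$K = 1157$ ($K = 9 - - 7 \cdot 4 \left(13 + 7 \cdot 4\right) = 9 - - 28 \left(13 + 28\right) = 9 - - 28 \cdot 41 = 9 - \left(-1\right) 1148 = 9 - -1148 = 9 + 1148 = 1157$)
$\sqrt{K + r{\left(-10,21 \right)}} = \sqrt{1157 - \frac{11}{4}} = \sqrt{\frac{4617}{4}} = \frac{9 \sqrt{57}}{2}$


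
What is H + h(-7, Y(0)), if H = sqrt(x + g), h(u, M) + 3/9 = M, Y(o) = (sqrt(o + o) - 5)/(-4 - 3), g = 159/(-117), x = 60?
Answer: 8/21 + sqrt(89193)/39 ≈ 8.0387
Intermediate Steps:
g = -53/39 (g = 159*(-1/117) = -53/39 ≈ -1.3590)
Y(o) = 5/7 - sqrt(2)*sqrt(o)/7 (Y(o) = (sqrt(2*o) - 5)/(-7) = (sqrt(2)*sqrt(o) - 5)*(-1/7) = (-5 + sqrt(2)*sqrt(o))*(-1/7) = 5/7 - sqrt(2)*sqrt(o)/7)
h(u, M) = -1/3 + M
H = sqrt(89193)/39 (H = sqrt(60 - 53/39) = sqrt(2287/39) = sqrt(89193)/39 ≈ 7.6577)
H + h(-7, Y(0)) = sqrt(89193)/39 + (-1/3 + (5/7 - sqrt(2)*sqrt(0)/7)) = sqrt(89193)/39 + (-1/3 + (5/7 - 1/7*sqrt(2)*0)) = sqrt(89193)/39 + (-1/3 + (5/7 + 0)) = sqrt(89193)/39 + (-1/3 + 5/7) = sqrt(89193)/39 + 8/21 = 8/21 + sqrt(89193)/39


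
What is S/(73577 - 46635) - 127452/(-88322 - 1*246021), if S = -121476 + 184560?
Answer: 645408042/237049187 ≈ 2.7227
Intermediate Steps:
S = 63084
S/(73577 - 46635) - 127452/(-88322 - 1*246021) = 63084/(73577 - 46635) - 127452/(-88322 - 1*246021) = 63084/26942 - 127452/(-88322 - 246021) = 63084*(1/26942) - 127452/(-334343) = 31542/13471 - 127452*(-1/334343) = 31542/13471 + 6708/17597 = 645408042/237049187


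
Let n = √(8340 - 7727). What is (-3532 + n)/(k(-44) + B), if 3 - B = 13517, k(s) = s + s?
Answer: 1766/6801 - √613/13602 ≈ 0.25785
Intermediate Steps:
k(s) = 2*s
B = -13514 (B = 3 - 1*13517 = 3 - 13517 = -13514)
n = √613 ≈ 24.759
(-3532 + n)/(k(-44) + B) = (-3532 + √613)/(2*(-44) - 13514) = (-3532 + √613)/(-88 - 13514) = (-3532 + √613)/(-13602) = (-3532 + √613)*(-1/13602) = 1766/6801 - √613/13602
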